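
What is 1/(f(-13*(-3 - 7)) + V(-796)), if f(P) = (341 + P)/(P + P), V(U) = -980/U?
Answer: 51740/157429 ≈ 0.32866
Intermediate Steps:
f(P) = (341 + P)/(2*P) (f(P) = (341 + P)/((2*P)) = (341 + P)*(1/(2*P)) = (341 + P)/(2*P))
1/(f(-13*(-3 - 7)) + V(-796)) = 1/((341 - 13*(-3 - 7))/(2*((-13*(-3 - 7)))) - 980/(-796)) = 1/((341 - 13*(-10))/(2*((-13*(-10)))) - 980*(-1/796)) = 1/((1/2)*(341 + 130)/130 + 245/199) = 1/((1/2)*(1/130)*471 + 245/199) = 1/(471/260 + 245/199) = 1/(157429/51740) = 51740/157429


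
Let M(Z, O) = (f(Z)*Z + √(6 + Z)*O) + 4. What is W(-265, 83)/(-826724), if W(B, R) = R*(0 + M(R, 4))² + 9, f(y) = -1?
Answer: -159051/206681 + 13114*√89/206681 ≈ -0.17096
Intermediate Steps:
M(Z, O) = 4 - Z + O*√(6 + Z) (M(Z, O) = (-Z + √(6 + Z)*O) + 4 = (-Z + O*√(6 + Z)) + 4 = 4 - Z + O*√(6 + Z))
W(B, R) = 9 + R*(4 - R + 4*√(6 + R))² (W(B, R) = R*(0 + (4 - R + 4*√(6 + R)))² + 9 = R*(4 - R + 4*√(6 + R))² + 9 = 9 + R*(4 - R + 4*√(6 + R))²)
W(-265, 83)/(-826724) = (9 + 83*(4 - 1*83 + 4*√(6 + 83))²)/(-826724) = (9 + 83*(4 - 83 + 4*√89)²)*(-1/826724) = (9 + 83*(-79 + 4*√89)²)*(-1/826724) = -9/826724 - 83*(-79 + 4*√89)²/826724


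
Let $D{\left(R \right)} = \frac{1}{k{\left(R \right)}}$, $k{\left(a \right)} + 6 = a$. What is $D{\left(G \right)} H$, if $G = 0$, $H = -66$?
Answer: $11$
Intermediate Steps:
$k{\left(a \right)} = -6 + a$
$D{\left(R \right)} = \frac{1}{-6 + R}$
$D{\left(G \right)} H = \frac{1}{-6 + 0} \left(-66\right) = \frac{1}{-6} \left(-66\right) = \left(- \frac{1}{6}\right) \left(-66\right) = 11$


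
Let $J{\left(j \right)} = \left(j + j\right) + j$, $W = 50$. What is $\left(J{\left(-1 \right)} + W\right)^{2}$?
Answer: $2209$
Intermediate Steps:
$J{\left(j \right)} = 3 j$ ($J{\left(j \right)} = 2 j + j = 3 j$)
$\left(J{\left(-1 \right)} + W\right)^{2} = \left(3 \left(-1\right) + 50\right)^{2} = \left(-3 + 50\right)^{2} = 47^{2} = 2209$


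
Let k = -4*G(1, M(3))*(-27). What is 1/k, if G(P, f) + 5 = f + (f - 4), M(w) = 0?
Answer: -1/972 ≈ -0.0010288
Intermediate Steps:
G(P, f) = -9 + 2*f (G(P, f) = -5 + (f + (f - 4)) = -5 + (f + (-4 + f)) = -5 + (-4 + 2*f) = -9 + 2*f)
k = -972 (k = -4*(-9 + 2*0)*(-27) = -4*(-9 + 0)*(-27) = -(-36)*(-27) = -4*243 = -972)
1/k = 1/(-972) = -1/972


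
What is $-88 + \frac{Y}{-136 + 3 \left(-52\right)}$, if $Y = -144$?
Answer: $- \frac{6388}{73} \approx -87.507$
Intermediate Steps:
$-88 + \frac{Y}{-136 + 3 \left(-52\right)} = -88 - \frac{144}{-136 + 3 \left(-52\right)} = -88 - \frac{144}{-136 - 156} = -88 - \frac{144}{-292} = -88 - - \frac{36}{73} = -88 + \frac{36}{73} = - \frac{6388}{73}$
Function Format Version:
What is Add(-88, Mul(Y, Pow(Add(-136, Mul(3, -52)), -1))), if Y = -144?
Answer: Rational(-6388, 73) ≈ -87.507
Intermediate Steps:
Add(-88, Mul(Y, Pow(Add(-136, Mul(3, -52)), -1))) = Add(-88, Mul(-144, Pow(Add(-136, Mul(3, -52)), -1))) = Add(-88, Mul(-144, Pow(Add(-136, -156), -1))) = Add(-88, Mul(-144, Pow(-292, -1))) = Add(-88, Mul(-144, Rational(-1, 292))) = Add(-88, Rational(36, 73)) = Rational(-6388, 73)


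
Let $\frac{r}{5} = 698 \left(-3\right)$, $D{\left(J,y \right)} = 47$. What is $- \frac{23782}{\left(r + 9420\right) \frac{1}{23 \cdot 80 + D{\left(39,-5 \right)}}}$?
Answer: $\frac{7479439}{175} \approx 42740.0$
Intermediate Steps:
$r = -10470$ ($r = 5 \cdot 698 \left(-3\right) = 5 \left(-2094\right) = -10470$)
$- \frac{23782}{\left(r + 9420\right) \frac{1}{23 \cdot 80 + D{\left(39,-5 \right)}}} = - \frac{23782}{\left(-10470 + 9420\right) \frac{1}{23 \cdot 80 + 47}} = - \frac{23782}{\left(-1050\right) \frac{1}{1840 + 47}} = - \frac{23782}{\left(-1050\right) \frac{1}{1887}} = - \frac{23782}{- \frac{350}{629}} = \left(-23782\right) \left(- \frac{629}{350}\right) = \frac{7479439}{175}$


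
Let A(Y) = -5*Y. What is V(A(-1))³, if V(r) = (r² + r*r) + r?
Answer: 166375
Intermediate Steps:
V(r) = r + 2*r² (V(r) = (r² + r²) + r = 2*r² + r = r + 2*r²)
V(A(-1))³ = ((-5*(-1))*(1 + 2*(-5*(-1))))³ = (5*(1 + 2*5))³ = (5*(1 + 10))³ = (5*11)³ = 55³ = 166375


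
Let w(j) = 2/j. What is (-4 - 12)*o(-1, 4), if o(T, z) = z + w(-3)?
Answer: -160/3 ≈ -53.333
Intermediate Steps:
o(T, z) = -⅔ + z (o(T, z) = z + 2/(-3) = z + 2*(-⅓) = z - ⅔ = -⅔ + z)
(-4 - 12)*o(-1, 4) = (-4 - 12)*(-⅔ + 4) = -16*10/3 = -160/3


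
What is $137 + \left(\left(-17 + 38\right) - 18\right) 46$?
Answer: $275$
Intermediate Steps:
$137 + \left(\left(-17 + 38\right) - 18\right) 46 = 137 + \left(21 - 18\right) 46 = 137 + 3 \cdot 46 = 137 + 138 = 275$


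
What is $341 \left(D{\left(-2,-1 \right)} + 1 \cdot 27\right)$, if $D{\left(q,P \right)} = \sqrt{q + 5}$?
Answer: $9207 + 341 \sqrt{3} \approx 9797.6$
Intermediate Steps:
$D{\left(q,P \right)} = \sqrt{5 + q}$
$341 \left(D{\left(-2,-1 \right)} + 1 \cdot 27\right) = 341 \left(\sqrt{5 - 2} + 1 \cdot 27\right) = 341 \left(\sqrt{3} + 27\right) = 341 \left(27 + \sqrt{3}\right) = 9207 + 341 \sqrt{3}$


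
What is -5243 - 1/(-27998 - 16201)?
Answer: -231735356/44199 ≈ -5243.0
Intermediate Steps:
-5243 - 1/(-27998 - 16201) = -5243 - 1/(-44199) = -5243 - 1*(-1/44199) = -5243 + 1/44199 = -231735356/44199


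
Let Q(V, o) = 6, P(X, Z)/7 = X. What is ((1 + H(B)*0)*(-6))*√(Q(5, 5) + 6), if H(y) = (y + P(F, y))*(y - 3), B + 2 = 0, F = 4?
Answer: -12*√3 ≈ -20.785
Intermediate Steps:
P(X, Z) = 7*X
B = -2 (B = -2 + 0 = -2)
H(y) = (-3 + y)*(28 + y) (H(y) = (y + 7*4)*(y - 3) = (y + 28)*(-3 + y) = (28 + y)*(-3 + y) = (-3 + y)*(28 + y))
((1 + H(B)*0)*(-6))*√(Q(5, 5) + 6) = ((1 + (-84 + (-2)² + 25*(-2))*0)*(-6))*√(6 + 6) = ((1 + (-84 + 4 - 50)*0)*(-6))*√12 = ((1 - 130*0)*(-6))*(2*√3) = ((1 + 0)*(-6))*(2*√3) = (1*(-6))*(2*√3) = -12*√3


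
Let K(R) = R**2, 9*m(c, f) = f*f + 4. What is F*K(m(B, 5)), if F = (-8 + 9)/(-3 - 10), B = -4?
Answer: -841/1053 ≈ -0.79867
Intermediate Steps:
m(c, f) = 4/9 + f**2/9 (m(c, f) = (f*f + 4)/9 = (f**2 + 4)/9 = (4 + f**2)/9 = 4/9 + f**2/9)
F = -1/13 (F = 1/(-13) = 1*(-1/13) = -1/13 ≈ -0.076923)
F*K(m(B, 5)) = -(4/9 + (1/9)*5**2)**2/13 = -(4/9 + (1/9)*25)**2/13 = -(4/9 + 25/9)**2/13 = -(29/9)**2/13 = -1/13*841/81 = -841/1053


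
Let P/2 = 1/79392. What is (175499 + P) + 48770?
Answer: 8902582225/39696 ≈ 2.2427e+5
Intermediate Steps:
P = 1/39696 (P = 2/79392 = 2*(1/79392) = 1/39696 ≈ 2.5191e-5)
(175499 + P) + 48770 = (175499 + 1/39696) + 48770 = 6966608305/39696 + 48770 = 8902582225/39696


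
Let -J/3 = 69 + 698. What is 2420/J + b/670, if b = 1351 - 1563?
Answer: -1054606/770835 ≈ -1.3681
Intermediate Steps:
b = -212
J = -2301 (J = -3*(69 + 698) = -3*767 = -2301)
2420/J + b/670 = 2420/(-2301) - 212/670 = 2420*(-1/2301) - 212*1/670 = -2420/2301 - 106/335 = -1054606/770835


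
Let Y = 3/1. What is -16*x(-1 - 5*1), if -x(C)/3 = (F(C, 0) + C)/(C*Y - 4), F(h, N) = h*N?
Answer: 144/11 ≈ 13.091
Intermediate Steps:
Y = 3 (Y = 3*1 = 3)
F(h, N) = N*h
x(C) = -3*C/(-4 + 3*C) (x(C) = -3*(0*C + C)/(C*3 - 4) = -3*(0 + C)/(3*C - 4) = -3*C/(-4 + 3*C))
-16*x(-1 - 5*1) = -(-48)*(-1 - 5*1)/(-4 + 3*(-1 - 5*1)) = -(-48)*(-1 - 5)/(-4 + 3*(-1 - 5)) = -(-48)*(-6)/(-4 + 3*(-6)) = -(-48)*(-6)/(-4 - 18) = -(-48)*(-6)/(-22) = -(-48)*(-6)*(-1)/22 = -16*(-9/11) = 144/11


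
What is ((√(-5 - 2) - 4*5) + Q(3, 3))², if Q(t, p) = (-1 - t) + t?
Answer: (21 - I*√7)² ≈ 434.0 - 111.12*I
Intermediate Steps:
Q(t, p) = -1
((√(-5 - 2) - 4*5) + Q(3, 3))² = ((√(-5 - 2) - 4*5) - 1)² = ((√(-7) - 20) - 1)² = ((I*√7 - 20) - 1)² = ((-20 + I*√7) - 1)² = (-21 + I*√7)²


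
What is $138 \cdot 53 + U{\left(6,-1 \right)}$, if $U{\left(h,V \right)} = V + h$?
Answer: $7319$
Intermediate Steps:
$138 \cdot 53 + U{\left(6,-1 \right)} = 138 \cdot 53 + \left(-1 + 6\right) = 7314 + 5 = 7319$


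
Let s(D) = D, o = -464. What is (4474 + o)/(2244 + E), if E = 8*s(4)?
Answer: 2005/1138 ≈ 1.7619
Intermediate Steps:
E = 32 (E = 8*4 = 32)
(4474 + o)/(2244 + E) = (4474 - 464)/(2244 + 32) = 4010/2276 = 4010*(1/2276) = 2005/1138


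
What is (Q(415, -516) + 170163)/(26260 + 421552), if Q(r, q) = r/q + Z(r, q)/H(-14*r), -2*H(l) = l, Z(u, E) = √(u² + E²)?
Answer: 87803693/231070992 + √438481/1300893860 ≈ 0.37999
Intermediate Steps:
Z(u, E) = √(E² + u²)
H(l) = -l/2
Q(r, q) = r/q + √(q² + r²)/(7*r) (Q(r, q) = r/q + √(q² + r²)/((-(-7)*r)) = r/q + √(q² + r²)/((7*r)) = r/q + √(q² + r²)*(1/(7*r)) = r/q + √(q² + r²)/(7*r))
(Q(415, -516) + 170163)/(26260 + 421552) = ((415/(-516) + (⅐)*√((-516)² + 415²)/415) + 170163)/(26260 + 421552) = ((415*(-1/516) + (⅐)*(1/415)*√(266256 + 172225)) + 170163)/447812 = ((-415/516 + (⅐)*(1/415)*√438481) + 170163)*(1/447812) = ((-415/516 + √438481/2905) + 170163)*(1/447812) = (87803693/516 + √438481/2905)*(1/447812) = 87803693/231070992 + √438481/1300893860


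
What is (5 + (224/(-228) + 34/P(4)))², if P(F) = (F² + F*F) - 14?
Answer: 1020100/29241 ≈ 34.886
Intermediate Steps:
P(F) = -14 + 2*F² (P(F) = (F² + F²) - 14 = 2*F² - 14 = -14 + 2*F²)
(5 + (224/(-228) + 34/P(4)))² = (5 + (224/(-228) + 34/(-14 + 2*4²)))² = (5 + (224*(-1/228) + 34/(-14 + 2*16)))² = (5 + (-56/57 + 34/(-14 + 32)))² = (5 + (-56/57 + 34/18))² = (5 + (-56/57 + 34*(1/18)))² = (5 + (-56/57 + 17/9))² = (5 + 155/171)² = (1010/171)² = 1020100/29241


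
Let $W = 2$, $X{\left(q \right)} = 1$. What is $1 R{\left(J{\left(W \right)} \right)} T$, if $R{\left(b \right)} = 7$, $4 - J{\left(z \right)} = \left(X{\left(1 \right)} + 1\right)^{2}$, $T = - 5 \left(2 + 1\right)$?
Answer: $-105$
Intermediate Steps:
$T = -15$ ($T = \left(-5\right) 3 = -15$)
$J{\left(z \right)} = 0$ ($J{\left(z \right)} = 4 - \left(1 + 1\right)^{2} = 4 - 2^{2} = 4 - 4 = 0$)
$1 R{\left(J{\left(W \right)} \right)} T = 1 \cdot 7 \left(-15\right) = 7 \left(-15\right) = -105$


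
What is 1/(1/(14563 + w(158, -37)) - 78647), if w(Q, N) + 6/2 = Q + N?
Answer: -14681/1154616606 ≈ -1.2715e-5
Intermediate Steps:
w(Q, N) = -3 + N + Q (w(Q, N) = -3 + (Q + N) = -3 + (N + Q) = -3 + N + Q)
1/(1/(14563 + w(158, -37)) - 78647) = 1/(1/(14563 + (-3 - 37 + 158)) - 78647) = 1/(1/(14563 + 118) - 78647) = 1/(1/14681 - 78647) = 1/(-1154616606/14681) = -14681/1154616606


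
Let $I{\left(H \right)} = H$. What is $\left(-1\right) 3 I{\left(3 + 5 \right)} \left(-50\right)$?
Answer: $1200$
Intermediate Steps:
$\left(-1\right) 3 I{\left(3 + 5 \right)} \left(-50\right) = \left(-1\right) 3 \left(3 + 5\right) \left(-50\right) = \left(-3\right) 8 \left(-50\right) = \left(-24\right) \left(-50\right) = 1200$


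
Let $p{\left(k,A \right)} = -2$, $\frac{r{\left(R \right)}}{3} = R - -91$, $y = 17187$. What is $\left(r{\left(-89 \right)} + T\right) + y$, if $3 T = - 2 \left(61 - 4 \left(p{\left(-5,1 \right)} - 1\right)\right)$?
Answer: $\frac{51433}{3} \approx 17144.0$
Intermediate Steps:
$r{\left(R \right)} = 273 + 3 R$ ($r{\left(R \right)} = 3 \left(R - -91\right) = 3 \left(R + 91\right) = 3 \left(91 + R\right) = 273 + 3 R$)
$T = - \frac{146}{3}$ ($T = \frac{\left(-2\right) \left(61 - 4 \left(-2 - 1\right)\right)}{3} = \frac{\left(-2\right) \left(61 - -12\right)}{3} = \frac{\left(-2\right) \left(61 + 12\right)}{3} = \frac{\left(-2\right) 73}{3} = \frac{1}{3} \left(-146\right) = - \frac{146}{3} \approx -48.667$)
$\left(r{\left(-89 \right)} + T\right) + y = \left(\left(273 + 3 \left(-89\right)\right) - \frac{146}{3}\right) + 17187 = \left(\left(273 - 267\right) - \frac{146}{3}\right) + 17187 = \left(6 - \frac{146}{3}\right) + 17187 = - \frac{128}{3} + 17187 = \frac{51433}{3}$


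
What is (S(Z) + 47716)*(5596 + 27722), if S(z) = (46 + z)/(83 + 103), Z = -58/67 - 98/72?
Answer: 13208137567381/8308 ≈ 1.5898e+9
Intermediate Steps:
Z = -5371/2412 (Z = -58*1/67 - 98*1/72 = -58/67 - 49/36 = -5371/2412 ≈ -2.2268)
S(z) = 23/93 + z/186 (S(z) = (46 + z)/186 = (46 + z)*(1/186) = 23/93 + z/186)
(S(Z) + 47716)*(5596 + 27722) = ((23/93 + (1/186)*(-5371/2412)) + 47716)*(5596 + 27722) = ((23/93 - 5371/448632) + 47716)*33318 = (105581/448632 + 47716)*33318 = (21407030093/448632)*33318 = 13208137567381/8308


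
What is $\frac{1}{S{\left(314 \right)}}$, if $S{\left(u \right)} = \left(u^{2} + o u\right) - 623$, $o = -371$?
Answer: $- \frac{1}{18521} \approx -5.3993 \cdot 10^{-5}$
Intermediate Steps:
$S{\left(u \right)} = -623 + u^{2} - 371 u$ ($S{\left(u \right)} = \left(u^{2} - 371 u\right) - 623 = -623 + u^{2} - 371 u$)
$\frac{1}{S{\left(314 \right)}} = \frac{1}{-623 + 314^{2} - 116494} = \frac{1}{-623 + 98596 - 116494} = \frac{1}{-18521} = - \frac{1}{18521}$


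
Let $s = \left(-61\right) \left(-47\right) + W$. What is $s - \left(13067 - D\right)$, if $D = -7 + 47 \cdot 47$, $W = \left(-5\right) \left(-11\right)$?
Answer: $-7943$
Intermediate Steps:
$W = 55$
$D = 2202$ ($D = -7 + 2209 = 2202$)
$s = 2922$ ($s = \left(-61\right) \left(-47\right) + 55 = 2867 + 55 = 2922$)
$s - \left(13067 - D\right) = 2922 - \left(13067 - 2202\right) = 2922 - 10865 = -7943$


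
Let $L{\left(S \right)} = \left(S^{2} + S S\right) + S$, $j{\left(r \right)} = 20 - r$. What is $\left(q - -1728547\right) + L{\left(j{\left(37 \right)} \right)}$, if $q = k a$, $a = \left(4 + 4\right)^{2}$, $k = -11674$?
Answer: $981972$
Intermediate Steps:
$a = 64$ ($a = 8^{2} = 64$)
$q = -747136$ ($q = \left(-11674\right) 64 = -747136$)
$L{\left(S \right)} = S + 2 S^{2}$ ($L{\left(S \right)} = \left(S^{2} + S^{2}\right) + S = 2 S^{2} + S = S + 2 S^{2}$)
$\left(q - -1728547\right) + L{\left(j{\left(37 \right)} \right)} = \left(-747136 - -1728547\right) + \left(20 - 37\right) \left(1 + 2 \left(20 - 37\right)\right) = \left(-747136 + 1728547\right) + \left(20 - 37\right) \left(1 + 2 \left(20 - 37\right)\right) = 981411 - 17 \left(1 + 2 \left(-17\right)\right) = 981411 - 17 \left(1 - 34\right) = 981411 - -561 = 981411 + 561 = 981972$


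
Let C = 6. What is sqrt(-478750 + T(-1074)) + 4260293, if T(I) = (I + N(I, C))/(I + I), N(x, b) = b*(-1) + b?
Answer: 4260293 + I*sqrt(1914998)/2 ≈ 4.2603e+6 + 691.92*I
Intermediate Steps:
N(x, b) = 0 (N(x, b) = -b + b = 0)
T(I) = 1/2 (T(I) = (I + 0)/(I + I) = I/((2*I)) = I*(1/(2*I)) = 1/2)
sqrt(-478750 + T(-1074)) + 4260293 = sqrt(-478750 + 1/2) + 4260293 = sqrt(-957499/2) + 4260293 = I*sqrt(1914998)/2 + 4260293 = 4260293 + I*sqrt(1914998)/2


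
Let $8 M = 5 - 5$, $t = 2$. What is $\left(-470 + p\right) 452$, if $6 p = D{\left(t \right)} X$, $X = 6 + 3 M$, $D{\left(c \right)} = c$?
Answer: $-211536$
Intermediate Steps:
$M = 0$ ($M = \frac{5 - 5}{8} = \frac{1}{8} \cdot 0 = 0$)
$X = 6$ ($X = 6 + 3 \cdot 0 = 6 + 0 = 6$)
$p = 2$ ($p = \frac{2 \cdot 6}{6} = \frac{1}{6} \cdot 12 = 2$)
$\left(-470 + p\right) 452 = \left(-470 + 2\right) 452 = \left(-468\right) 452 = -211536$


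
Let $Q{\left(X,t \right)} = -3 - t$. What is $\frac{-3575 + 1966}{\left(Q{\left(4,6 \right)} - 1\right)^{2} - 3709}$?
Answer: $\frac{1609}{3609} \approx 0.44583$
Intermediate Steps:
$\frac{-3575 + 1966}{\left(Q{\left(4,6 \right)} - 1\right)^{2} - 3709} = \frac{-3575 + 1966}{\left(\left(-3 - 6\right) - 1\right)^{2} - 3709} = - \frac{1609}{\left(\left(-3 - 6\right) - 1\right)^{2} - 3709} = - \frac{1609}{\left(-9 - 1\right)^{2} - 3709} = - \frac{1609}{\left(-10\right)^{2} - 3709} = - \frac{1609}{100 - 3709} = - \frac{1609}{-3609} = \left(-1609\right) \left(- \frac{1}{3609}\right) = \frac{1609}{3609}$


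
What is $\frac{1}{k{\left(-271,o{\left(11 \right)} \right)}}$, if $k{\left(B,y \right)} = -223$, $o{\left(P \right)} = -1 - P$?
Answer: $- \frac{1}{223} \approx -0.0044843$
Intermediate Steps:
$\frac{1}{k{\left(-271,o{\left(11 \right)} \right)}} = \frac{1}{-223} = - \frac{1}{223}$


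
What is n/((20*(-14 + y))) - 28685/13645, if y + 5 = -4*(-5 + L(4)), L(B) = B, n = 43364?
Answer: -30015364/204675 ≈ -146.65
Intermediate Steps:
y = -1 (y = -5 - 4*(-5 + 4) = -5 - 4*(-1) = -5 + 4 = -1)
n/((20*(-14 + y))) - 28685/13645 = 43364/((20*(-14 - 1))) - 28685/13645 = 43364/((20*(-15))) - 28685*1/13645 = 43364/(-300) - 5737/2729 = 43364*(-1/300) - 5737/2729 = -10841/75 - 5737/2729 = -30015364/204675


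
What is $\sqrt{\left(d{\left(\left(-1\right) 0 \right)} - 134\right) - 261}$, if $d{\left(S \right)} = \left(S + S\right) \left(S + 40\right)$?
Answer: $i \sqrt{395} \approx 19.875 i$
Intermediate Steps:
$d{\left(S \right)} = 2 S \left(40 + S\right)$
$\sqrt{\left(d{\left(\left(-1\right) 0 \right)} - 134\right) - 261} = \sqrt{\left(2 \left(\left(-1\right) 0\right) \left(40 - 0\right) - 134\right) - 261} = \sqrt{\left(2 \cdot 0 \left(40 + 0\right) - 134\right) - 261} = \sqrt{\left(2 \cdot 0 \cdot 40 - 134\right) - 261} = \sqrt{\left(0 - 134\right) - 261} = \sqrt{-134 - 261} = \sqrt{-395} = i \sqrt{395}$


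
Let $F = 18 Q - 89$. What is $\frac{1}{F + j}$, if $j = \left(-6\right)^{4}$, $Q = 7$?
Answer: $\frac{1}{1333} \approx 0.00075019$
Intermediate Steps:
$F = 37$ ($F = 18 \cdot 7 - 89 = 126 - 89 = 37$)
$j = 1296$
$\frac{1}{F + j} = \frac{1}{37 + 1296} = \frac{1}{1333}$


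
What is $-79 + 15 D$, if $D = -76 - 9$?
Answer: $-1354$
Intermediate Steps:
$D = -85$ ($D = -76 - 9 = -85$)
$-79 + 15 D = -79 + 15 \left(-85\right) = -79 - 1275 = -1354$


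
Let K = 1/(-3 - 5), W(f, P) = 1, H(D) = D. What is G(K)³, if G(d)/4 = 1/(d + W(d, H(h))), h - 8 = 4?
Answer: 32768/343 ≈ 95.534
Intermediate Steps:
h = 12 (h = 8 + 4 = 12)
K = -⅛ (K = 1/(-8) = -⅛ ≈ -0.12500)
G(d) = 4/(1 + d) (G(d) = 4/(d + 1) = 4/(1 + d))
G(K)³ = (4/(1 - ⅛))³ = (4/(7/8))³ = (4*(8/7))³ = (32/7)³ = 32768/343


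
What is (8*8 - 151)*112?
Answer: -9744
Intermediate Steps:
(8*8 - 151)*112 = (64 - 151)*112 = -87*112 = -9744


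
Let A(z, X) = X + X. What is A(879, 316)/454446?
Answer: 316/227223 ≈ 0.0013907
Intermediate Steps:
A(z, X) = 2*X
A(879, 316)/454446 = (2*316)/454446 = 632*(1/454446) = 316/227223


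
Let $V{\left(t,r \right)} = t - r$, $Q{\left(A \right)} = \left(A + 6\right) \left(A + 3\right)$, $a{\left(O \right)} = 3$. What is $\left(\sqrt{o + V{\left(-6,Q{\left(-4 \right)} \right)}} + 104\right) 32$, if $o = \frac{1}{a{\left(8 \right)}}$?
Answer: $3328 + \frac{32 i \sqrt{33}}{3} \approx 3328.0 + 61.275 i$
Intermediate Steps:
$Q{\left(A \right)} = \left(3 + A\right) \left(6 + A\right)$ ($Q{\left(A \right)} = \left(6 + A\right) \left(3 + A\right) = \left(3 + A\right) \left(6 + A\right)$)
$o = \frac{1}{3} \approx 0.33333$
$\left(\sqrt{o + V{\left(-6,Q{\left(-4 \right)} \right)}} + 104\right) 32 = \left(\sqrt{\frac{1}{3} - \left(40 - 36\right)} + 104\right) 32 = \left(\sqrt{\frac{1}{3} - 4} + 104\right) 32 = \left(\sqrt{- \frac{11}{3}} + 104\right) 32 = \left(\frac{i \sqrt{33}}{3} + 104\right) 32 = \left(104 + \frac{i \sqrt{33}}{3}\right) 32 = 3328 + \frac{32 i \sqrt{33}}{3}$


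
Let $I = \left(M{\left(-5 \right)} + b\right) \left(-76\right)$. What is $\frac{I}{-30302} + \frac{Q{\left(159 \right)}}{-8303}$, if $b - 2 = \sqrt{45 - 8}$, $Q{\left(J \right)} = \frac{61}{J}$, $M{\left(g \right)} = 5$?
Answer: $\frac{350242871}{20002001727} + \frac{38 \sqrt{37}}{15151} \approx 0.032766$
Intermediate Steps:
$b = 2 + \sqrt{37}$ ($b = 2 + \sqrt{45 - 8} = 2 + \sqrt{37} \approx 8.0828$)
$I = -532 - 76 \sqrt{37}$ ($I = \left(5 + \left(2 + \sqrt{37}\right)\right) \left(-76\right) = \left(7 + \sqrt{37}\right) \left(-76\right) = -532 - 76 \sqrt{37} \approx -994.29$)
$\frac{I}{-30302} + \frac{Q{\left(159 \right)}}{-8303} = \frac{-532 - 76 \sqrt{37}}{-30302} + \frac{61 \cdot \frac{1}{159}}{-8303} = \left(-532 - 76 \sqrt{37}\right) \left(- \frac{1}{30302}\right) + 61 \cdot \frac{1}{159} \left(- \frac{1}{8303}\right) = \left(\frac{266}{15151} + \frac{38 \sqrt{37}}{15151}\right) + \frac{61}{159} \left(- \frac{1}{8303}\right) = \left(\frac{266}{15151} + \frac{38 \sqrt{37}}{15151}\right) - \frac{61}{1320177} = \frac{350242871}{20002001727} + \frac{38 \sqrt{37}}{15151}$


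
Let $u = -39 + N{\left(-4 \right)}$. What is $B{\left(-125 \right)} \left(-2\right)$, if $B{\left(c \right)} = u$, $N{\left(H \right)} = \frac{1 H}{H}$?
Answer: $76$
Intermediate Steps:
$N{\left(H \right)} = 1$ ($N{\left(H \right)} = \frac{H}{H} = 1$)
$u = -38$ ($u = -39 + 1 = -38$)
$B{\left(c \right)} = -38$
$B{\left(-125 \right)} \left(-2\right) = \left(-38\right) \left(-2\right) = 76$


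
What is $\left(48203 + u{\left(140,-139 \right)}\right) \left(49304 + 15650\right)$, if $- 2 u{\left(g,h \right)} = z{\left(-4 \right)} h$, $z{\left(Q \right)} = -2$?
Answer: $3121949056$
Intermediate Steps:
$u{\left(g,h \right)} = h$ ($u{\left(g,h \right)} = - \frac{\left(-2\right) h}{2} = h$)
$\left(48203 + u{\left(140,-139 \right)}\right) \left(49304 + 15650\right) = \left(48203 - 139\right) \left(49304 + 15650\right) = 48064 \cdot 64954 = 3121949056$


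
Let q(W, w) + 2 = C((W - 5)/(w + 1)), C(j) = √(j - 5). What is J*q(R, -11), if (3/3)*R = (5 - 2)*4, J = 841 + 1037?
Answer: -3756 + 939*I*√570/5 ≈ -3756.0 + 4483.7*I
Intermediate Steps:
C(j) = √(-5 + j)
J = 1878
R = 12 (R = (5 - 2)*4 = 3*4 = 12)
q(W, w) = -2 + √(-5 + (-5 + W)/(1 + w)) (q(W, w) = -2 + √(-5 + (W - 5)/(w + 1)) = -2 + √(-5 + (-5 + W)/(1 + w)))
J*q(R, -11) = 1878*(-2 + √((-10 + 12 - 5*(-11))/(1 - 11))) = 1878*(-2 + √((-10 + 12 + 55)/(-10))) = 1878*(-2 + √(-⅒*57)) = 1878*(-2 + √(-57/10)) = 1878*(-2 + I*√570/10) = -3756 + 939*I*√570/5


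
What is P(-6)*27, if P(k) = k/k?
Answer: 27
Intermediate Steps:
P(k) = 1
P(-6)*27 = 1*27 = 27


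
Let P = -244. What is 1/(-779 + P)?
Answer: -1/1023 ≈ -0.00097752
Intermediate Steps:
1/(-779 + P) = 1/(-779 - 244) = 1/(-1023) = -1/1023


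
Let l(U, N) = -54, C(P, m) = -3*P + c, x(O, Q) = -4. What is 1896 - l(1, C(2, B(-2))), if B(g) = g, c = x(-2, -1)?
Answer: 1950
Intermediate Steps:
c = -4
C(P, m) = -4 - 3*P (C(P, m) = -3*P - 4 = -4 - 3*P)
1896 - l(1, C(2, B(-2))) = 1896 - 1*(-54) = 1896 + 54 = 1950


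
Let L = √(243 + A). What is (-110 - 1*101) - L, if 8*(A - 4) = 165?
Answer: -211 - √4282/4 ≈ -227.36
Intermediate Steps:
A = 197/8 (A = 4 + (⅛)*165 = 4 + 165/8 = 197/8 ≈ 24.625)
L = √4282/4 (L = √(243 + 197/8) = √(2141/8) = √4282/4 ≈ 16.359)
(-110 - 1*101) - L = (-110 - 1*101) - √4282/4 = (-110 - 101) - √4282/4 = -211 - √4282/4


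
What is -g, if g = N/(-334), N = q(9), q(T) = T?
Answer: 9/334 ≈ 0.026946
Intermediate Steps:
N = 9
g = -9/334 (g = 9/(-334) = 9*(-1/334) = -9/334 ≈ -0.026946)
-g = -1*(-9/334) = 9/334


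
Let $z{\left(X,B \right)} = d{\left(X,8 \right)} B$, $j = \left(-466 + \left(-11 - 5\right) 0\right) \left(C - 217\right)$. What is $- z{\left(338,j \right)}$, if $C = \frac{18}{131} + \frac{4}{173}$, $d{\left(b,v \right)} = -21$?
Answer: $\frac{48090684138}{22663} \approx 2.122 \cdot 10^{6}$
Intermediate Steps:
$C = \frac{3638}{22663}$ ($C = 18 \cdot \frac{1}{131} + 4 \cdot \frac{1}{173} = \frac{18}{131} + \frac{4}{173} = \frac{3638}{22663} \approx 0.16053$)
$j = \frac{2290032578}{22663}$ ($j = \left(-466 + \left(-11 - 5\right) 0\right) \left(\frac{3638}{22663} - 217\right) = \left(-466 - 0\right) \left(- \frac{4914233}{22663}\right) = \left(-466 + 0\right) \left(- \frac{4914233}{22663}\right) = \left(-466\right) \left(- \frac{4914233}{22663}\right) = \frac{2290032578}{22663} \approx 1.0105 \cdot 10^{5}$)
$z{\left(X,B \right)} = - 21 B$
$- z{\left(338,j \right)} = - \frac{\left(-21\right) 2290032578}{22663} = \left(-1\right) \left(- \frac{48090684138}{22663}\right) = \frac{48090684138}{22663}$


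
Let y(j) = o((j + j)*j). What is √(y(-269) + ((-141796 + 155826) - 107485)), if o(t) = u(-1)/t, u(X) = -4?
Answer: I*√6762497257/269 ≈ 305.7*I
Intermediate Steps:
o(t) = -4/t
y(j) = -2/j² (y(j) = -4*1/(j*(j + j)) = -4*1/(2*j²) = -2/j²)
√(y(-269) + ((-141796 + 155826) - 107485)) = √(-2/(-269)² + ((-141796 + 155826) - 107485)) = √(-2*1/72361 + (14030 - 107485)) = √(-2/72361 - 93455) = √(-6762497257/72361) = I*√6762497257/269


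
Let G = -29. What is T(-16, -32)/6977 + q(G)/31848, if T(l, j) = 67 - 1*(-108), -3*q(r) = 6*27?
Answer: 866107/37033916 ≈ 0.023387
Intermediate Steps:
q(r) = -54 (q(r) = -2*27 = -⅓*162 = -54)
T(l, j) = 175 (T(l, j) = 67 + 108 = 175)
T(-16, -32)/6977 + q(G)/31848 = 175/6977 - 54/31848 = 175*(1/6977) - 54*1/31848 = 175/6977 - 9/5308 = 866107/37033916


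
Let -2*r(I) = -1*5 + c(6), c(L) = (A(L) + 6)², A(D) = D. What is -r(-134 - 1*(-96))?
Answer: 139/2 ≈ 69.500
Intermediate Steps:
c(L) = (6 + L)² (c(L) = (L + 6)² = (6 + L)²)
r(I) = -139/2 (r(I) = -(-1*5 + (6 + 6)²)/2 = -(-5 + 12²)/2 = -(-5 + 144)/2 = -½*139 = -139/2)
-r(-134 - 1*(-96)) = -1*(-139/2) = 139/2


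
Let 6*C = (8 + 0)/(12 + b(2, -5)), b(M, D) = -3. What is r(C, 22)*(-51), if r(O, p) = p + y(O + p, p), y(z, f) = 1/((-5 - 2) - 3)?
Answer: -11169/10 ≈ -1116.9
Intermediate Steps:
C = 4/27 (C = ((8 + 0)/(12 - 3))/6 = (8/9)/6 = (8*(⅑))/6 = (⅙)*(8/9) = 4/27 ≈ 0.14815)
y(z, f) = -⅒ (y(z, f) = 1/(-7 - 3) = 1/(-10) = -⅒)
r(O, p) = -⅒ + p (r(O, p) = p - ⅒ = -⅒ + p)
r(C, 22)*(-51) = (-⅒ + 22)*(-51) = (219/10)*(-51) = -11169/10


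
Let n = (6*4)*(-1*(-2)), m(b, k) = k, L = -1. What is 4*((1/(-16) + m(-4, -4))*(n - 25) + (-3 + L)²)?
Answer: -1239/4 ≈ -309.75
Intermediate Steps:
n = 48 (n = 24*2 = 48)
4*((1/(-16) + m(-4, -4))*(n - 25) + (-3 + L)²) = 4*((1/(-16) - 4)*(48 - 25) + (-3 - 1)²) = 4*((-1/16 - 4)*23 + (-4)²) = 4*(-65/16*23 + 16) = 4*(-1495/16 + 16) = 4*(-1239/16) = -1239/4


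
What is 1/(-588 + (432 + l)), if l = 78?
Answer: -1/78 ≈ -0.012821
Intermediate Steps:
1/(-588 + (432 + l)) = 1/(-588 + (432 + 78)) = 1/(-588 + 510) = 1/(-78) = -1/78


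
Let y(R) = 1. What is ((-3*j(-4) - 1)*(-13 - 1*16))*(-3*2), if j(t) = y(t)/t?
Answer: -87/2 ≈ -43.500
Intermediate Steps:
j(t) = 1/t
((-3*j(-4) - 1)*(-13 - 1*16))*(-3*2) = ((-3/(-4) - 1)*(-13 - 1*16))*(-3*2) = ((-3*(-¼) - 1)*(-13 - 16))*(-6) = ((¾ - 1)*(-29))*(-6) = -¼*(-29)*(-6) = (29/4)*(-6) = -87/2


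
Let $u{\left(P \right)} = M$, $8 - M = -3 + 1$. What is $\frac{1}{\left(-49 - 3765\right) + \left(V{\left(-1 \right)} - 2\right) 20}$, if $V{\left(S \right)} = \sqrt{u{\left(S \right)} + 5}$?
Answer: $- \frac{1927}{7423658} - \frac{5 \sqrt{15}}{3711829} \approx -0.00026479$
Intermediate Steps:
$M = 10$ ($M = 8 - \left(-3 + 1\right) = 8 - -2 = 8 + 2 = 10$)
$u{\left(P \right)} = 10$
$V{\left(S \right)} = \sqrt{15}$ ($V{\left(S \right)} = \sqrt{10 + 5} = \sqrt{15}$)
$\frac{1}{\left(-49 - 3765\right) + \left(V{\left(-1 \right)} - 2\right) 20} = \frac{1}{\left(-49 - 3765\right) + \left(\sqrt{15} - 2\right) 20} = \frac{1}{-3814 + \left(-2 + \sqrt{15}\right) 20} = \frac{1}{-3814 - \left(40 - 20 \sqrt{15}\right)} = \frac{1}{-3854 + 20 \sqrt{15}}$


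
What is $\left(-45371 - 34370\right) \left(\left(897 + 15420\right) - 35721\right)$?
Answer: $1547294364$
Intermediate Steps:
$\left(-45371 - 34370\right) \left(\left(897 + 15420\right) - 35721\right) = - 79741 \left(16317 - 35721\right) = \left(-79741\right) \left(-19404\right) = 1547294364$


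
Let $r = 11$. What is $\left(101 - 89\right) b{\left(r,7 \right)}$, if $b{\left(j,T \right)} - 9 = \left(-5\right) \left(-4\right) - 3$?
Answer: $312$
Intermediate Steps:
$b{\left(j,T \right)} = 26$ ($b{\left(j,T \right)} = 9 - -17 = 9 + \left(20 - 3\right) = 9 + 17 = 26$)
$\left(101 - 89\right) b{\left(r,7 \right)} = \left(101 - 89\right) 26 = 12 \cdot 26 = 312$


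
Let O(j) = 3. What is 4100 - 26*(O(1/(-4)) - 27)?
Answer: 4724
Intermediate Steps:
4100 - 26*(O(1/(-4)) - 27) = 4100 - 26*(3 - 27) = 4100 - 26*(-24) = 4100 - 1*(-624) = 4100 + 624 = 4724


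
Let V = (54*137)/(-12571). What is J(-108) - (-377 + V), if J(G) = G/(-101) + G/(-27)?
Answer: 485849517/1269671 ≈ 382.66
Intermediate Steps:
J(G) = -128*G/2727 (J(G) = G*(-1/101) + G*(-1/27) = -G/101 - G/27 = -128*G/2727)
V = -7398/12571 (V = 7398*(-1/12571) = -7398/12571 ≈ -0.58850)
J(-108) - (-377 + V) = -128/2727*(-108) - (-377 - 7398/12571) = 512/101 - 1*(-4746665/12571) = 512/101 + 4746665/12571 = 485849517/1269671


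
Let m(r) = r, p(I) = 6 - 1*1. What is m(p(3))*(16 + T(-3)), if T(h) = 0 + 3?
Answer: 95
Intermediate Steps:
p(I) = 5 (p(I) = 6 - 1 = 5)
T(h) = 3
m(p(3))*(16 + T(-3)) = 5*(16 + 3) = 5*19 = 95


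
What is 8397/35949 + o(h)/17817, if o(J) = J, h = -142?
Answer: 48168197/213501111 ≈ 0.22561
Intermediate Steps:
8397/35949 + o(h)/17817 = 8397/35949 - 142/17817 = 8397*(1/35949) - 142*1/17817 = 2799/11983 - 142/17817 = 48168197/213501111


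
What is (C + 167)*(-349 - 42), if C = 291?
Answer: -179078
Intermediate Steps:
(C + 167)*(-349 - 42) = (291 + 167)*(-349 - 42) = 458*(-391) = -179078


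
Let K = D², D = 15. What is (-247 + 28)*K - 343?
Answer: -49618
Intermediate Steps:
K = 225 (K = 15² = 225)
(-247 + 28)*K - 343 = (-247 + 28)*225 - 343 = -219*225 - 343 = -49275 - 343 = -49618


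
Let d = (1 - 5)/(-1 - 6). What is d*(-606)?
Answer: -2424/7 ≈ -346.29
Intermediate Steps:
d = 4/7 (d = -4/(-7) = -4*(-1/7) = 4/7 ≈ 0.57143)
d*(-606) = (4/7)*(-606) = -2424/7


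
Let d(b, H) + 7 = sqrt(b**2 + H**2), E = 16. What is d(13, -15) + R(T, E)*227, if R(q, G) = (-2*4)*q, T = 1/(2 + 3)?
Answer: -1851/5 + sqrt(394) ≈ -350.35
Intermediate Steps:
T = 1/5 ≈ 0.20000
R(q, G) = -8*q
d(b, H) = -7 + sqrt(H**2 + b**2) (d(b, H) = -7 + sqrt(b**2 + H**2) = -7 + sqrt(H**2 + b**2))
d(13, -15) + R(T, E)*227 = (-7 + sqrt((-15)**2 + 13**2)) - 8*1/5*227 = (-7 + sqrt(225 + 169)) - 8/5*227 = (-7 + sqrt(394)) - 1816/5 = -1851/5 + sqrt(394)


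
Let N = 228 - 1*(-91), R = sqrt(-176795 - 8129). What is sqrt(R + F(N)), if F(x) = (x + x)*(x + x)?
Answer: sqrt(407044 + 2*I*sqrt(46231)) ≈ 638.0 + 0.337*I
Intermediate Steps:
R = 2*I*sqrt(46231) (R = sqrt(-184924) = 2*I*sqrt(46231) ≈ 430.03*I)
N = 319 (N = 228 + 91 = 319)
F(x) = 4*x**2 (F(x) = (2*x)*(2*x) = 4*x**2)
sqrt(R + F(N)) = sqrt(2*I*sqrt(46231) + 4*319**2) = sqrt(2*I*sqrt(46231) + 4*101761) = sqrt(2*I*sqrt(46231) + 407044) = sqrt(407044 + 2*I*sqrt(46231))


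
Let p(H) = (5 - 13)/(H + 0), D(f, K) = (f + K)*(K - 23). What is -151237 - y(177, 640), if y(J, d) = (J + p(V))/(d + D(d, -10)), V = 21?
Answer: -63995932841/423150 ≈ -1.5124e+5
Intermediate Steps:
D(f, K) = (-23 + K)*(K + f) (D(f, K) = (K + f)*(-23 + K) = (-23 + K)*(K + f))
p(H) = -8/H
y(J, d) = (-8/21 + J)/(330 - 32*d) (y(J, d) = (J - 8/21)/(d + ((-10)² - 23*(-10) - 23*d - 10*d)) = (J - 8*1/21)/(d + (100 + 230 - 23*d - 10*d)) = (J - 8/21)/(d + (330 - 33*d)) = (-8/21 + J)/(330 - 32*d))
-151237 - y(177, 640) = -151237 - (8 - 21*177)/(42*(-165 + 16*640)) = -151237 - (8 - 3717)/(42*(-165 + 10240)) = -151237 - (-3709)/(42*10075) = -151237 - 1*(-3709/423150) = -151237 + 3709/423150 = -63995932841/423150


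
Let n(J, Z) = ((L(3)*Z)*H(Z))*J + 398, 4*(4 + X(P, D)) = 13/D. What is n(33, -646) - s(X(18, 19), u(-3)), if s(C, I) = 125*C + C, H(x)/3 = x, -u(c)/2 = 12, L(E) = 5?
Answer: 7849747417/38 ≈ 2.0657e+8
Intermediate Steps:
X(P, D) = -4 + 13/(4*D) (X(P, D) = -4 + (13/D)/4 = -4 + 13/(4*D))
u(c) = -24 (u(c) = -2*12 = -24)
H(x) = 3*x
n(J, Z) = 398 + 15*J*Z² (n(J, Z) = ((5*Z)*(3*Z))*J + 398 = (15*Z²)*J + 398 = 15*J*Z² + 398 = 398 + 15*J*Z²)
s(C, I) = 126*C
n(33, -646) - s(X(18, 19), u(-3)) = (398 + 15*33*(-646)²) - 126*(-4 + (13/4)/19) = (398 + 15*33*417316) - 126*(-4 + (13/4)*(1/19)) = (398 + 206571420) - 126*(-4 + 13/76) = 206571818 - 126*(-291)/76 = 206571818 - 1*(-18333/38) = 206571818 + 18333/38 = 7849747417/38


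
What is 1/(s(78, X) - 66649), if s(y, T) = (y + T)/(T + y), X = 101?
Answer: -1/66648 ≈ -1.5004e-5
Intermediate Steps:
s(y, T) = 1 (s(y, T) = (T + y)/(T + y) = 1)
1/(s(78, X) - 66649) = 1/(1 - 66649) = 1/(-66648) = -1/66648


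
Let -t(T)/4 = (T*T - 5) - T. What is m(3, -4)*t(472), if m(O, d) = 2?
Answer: -1778456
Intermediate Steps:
t(T) = 20 - 4*T**2 + 4*T (t(T) = -4*((T*T - 5) - T) = -4*((T**2 - 5) - T) = -4*((-5 + T**2) - T) = -4*(-5 + T**2 - T) = 20 - 4*T**2 + 4*T)
m(3, -4)*t(472) = 2*(20 - 4*472**2 + 4*472) = 2*(20 - 4*222784 + 1888) = 2*(20 - 891136 + 1888) = 2*(-889228) = -1778456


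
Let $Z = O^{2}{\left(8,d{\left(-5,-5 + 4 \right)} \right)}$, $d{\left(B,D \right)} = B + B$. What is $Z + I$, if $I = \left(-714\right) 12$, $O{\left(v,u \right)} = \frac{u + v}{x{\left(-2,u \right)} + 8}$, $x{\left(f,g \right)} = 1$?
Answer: $- \frac{694004}{81} \approx -8568.0$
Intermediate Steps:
$d{\left(B,D \right)} = 2 B$
$O{\left(v,u \right)} = \frac{u}{9} + \frac{v}{9}$ ($O{\left(v,u \right)} = \frac{u + v}{1 + 8} = \frac{u + v}{9} = \left(u + v\right) \frac{1}{9} = \frac{u}{9} + \frac{v}{9}$)
$Z = \frac{4}{81}$ ($Z = \left(\frac{2 \left(-5\right)}{9} + \frac{1}{9} \cdot 8\right)^{2} = \left(\frac{1}{9} \left(-10\right) + \frac{8}{9}\right)^{2} = \left(- \frac{10}{9} + \frac{8}{9}\right)^{2} = \left(- \frac{2}{9}\right)^{2} = \frac{4}{81} \approx 0.049383$)
$I = -8568$
$Z + I = \frac{4}{81} - 8568 = - \frac{694004}{81}$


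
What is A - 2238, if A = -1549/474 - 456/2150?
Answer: -1142146147/509550 ≈ -2241.5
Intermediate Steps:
A = -1773247/509550 (A = -1549*1/474 - 456*1/2150 = -1549/474 - 228/1075 = -1773247/509550 ≈ -3.4800)
A - 2238 = -1773247/509550 - 2238 = -1142146147/509550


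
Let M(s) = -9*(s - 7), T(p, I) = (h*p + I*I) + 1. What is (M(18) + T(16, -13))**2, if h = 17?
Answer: 117649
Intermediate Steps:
T(p, I) = 1 + I**2 + 17*p (T(p, I) = (17*p + I*I) + 1 = (17*p + I**2) + 1 = (I**2 + 17*p) + 1 = 1 + I**2 + 17*p)
M(s) = 63 - 9*s (M(s) = -9*(-7 + s) = 63 - 9*s)
(M(18) + T(16, -13))**2 = ((63 - 9*18) + (1 + (-13)**2 + 17*16))**2 = ((63 - 162) + (1 + 169 + 272))**2 = (-99 + 442)**2 = 343**2 = 117649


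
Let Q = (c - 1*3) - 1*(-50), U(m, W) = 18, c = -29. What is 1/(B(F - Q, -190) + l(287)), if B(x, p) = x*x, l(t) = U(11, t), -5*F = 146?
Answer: 25/56146 ≈ 0.00044527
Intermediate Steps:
F = -146/5 (F = -⅕*146 = -146/5 ≈ -29.200)
Q = 18 (Q = (-29 - 1*3) - 1*(-50) = (-29 - 3) + 50 = -32 + 50 = 18)
l(t) = 18
B(x, p) = x²
1/(B(F - Q, -190) + l(287)) = 1/((-146/5 - 1*18)² + 18) = 1/((-146/5 - 18)² + 18) = 1/((-236/5)² + 18) = 1/(55696/25 + 18) = 1/(56146/25) = 25/56146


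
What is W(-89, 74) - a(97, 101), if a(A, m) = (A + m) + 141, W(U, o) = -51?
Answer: -390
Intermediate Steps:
a(A, m) = 141 + A + m
W(-89, 74) - a(97, 101) = -51 - (141 + 97 + 101) = -51 - 1*339 = -51 - 339 = -390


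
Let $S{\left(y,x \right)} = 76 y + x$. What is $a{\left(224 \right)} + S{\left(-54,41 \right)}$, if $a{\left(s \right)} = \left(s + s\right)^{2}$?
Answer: $196641$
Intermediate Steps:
$a{\left(s \right)} = 4 s^{2}$ ($a{\left(s \right)} = \left(2 s\right)^{2} = 4 s^{2}$)
$S{\left(y,x \right)} = x + 76 y$
$a{\left(224 \right)} + S{\left(-54,41 \right)} = 4 \cdot 224^{2} + \left(41 + 76 \left(-54\right)\right) = 4 \cdot 50176 + \left(41 - 4104\right) = 200704 - 4063 = 196641$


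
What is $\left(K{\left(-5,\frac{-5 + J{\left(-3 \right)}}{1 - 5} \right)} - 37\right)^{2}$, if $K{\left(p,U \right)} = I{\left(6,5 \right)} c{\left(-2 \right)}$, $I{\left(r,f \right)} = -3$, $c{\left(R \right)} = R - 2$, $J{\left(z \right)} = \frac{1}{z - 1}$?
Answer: $625$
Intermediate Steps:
$J{\left(z \right)} = \frac{1}{-1 + z}$
$c{\left(R \right)} = -2 + R$ ($c{\left(R \right)} = R - 2 = -2 + R$)
$K{\left(p,U \right)} = 12$ ($K{\left(p,U \right)} = - 3 \left(-2 - 2\right) = \left(-3\right) \left(-4\right) = 12$)
$\left(K{\left(-5,\frac{-5 + J{\left(-3 \right)}}{1 - 5} \right)} - 37\right)^{2} = \left(12 - 37\right)^{2} = \left(-25\right)^{2} = 625$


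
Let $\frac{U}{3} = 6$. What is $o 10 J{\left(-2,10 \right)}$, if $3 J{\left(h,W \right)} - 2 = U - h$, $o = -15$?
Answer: $-1100$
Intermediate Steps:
$U = 18$ ($U = 3 \cdot 6 = 18$)
$J{\left(h,W \right)} = \frac{20}{3} - \frac{h}{3}$ ($J{\left(h,W \right)} = \frac{2}{3} + \frac{18 - h}{3} = \frac{2}{3} - \left(-6 + \frac{h}{3}\right) = \frac{20}{3} - \frac{h}{3}$)
$o 10 J{\left(-2,10 \right)} = \left(-15\right) 10 \left(\frac{20}{3} - - \frac{2}{3}\right) = - 150 \left(\frac{20}{3} + \frac{2}{3}\right) = \left(-150\right) \frac{22}{3} = -1100$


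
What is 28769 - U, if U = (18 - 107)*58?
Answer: 33931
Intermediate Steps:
U = -5162 (U = -89*58 = -5162)
28769 - U = 28769 - 1*(-5162) = 28769 + 5162 = 33931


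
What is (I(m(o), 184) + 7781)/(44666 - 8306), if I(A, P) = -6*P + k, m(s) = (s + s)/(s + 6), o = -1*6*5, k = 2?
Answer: 6679/36360 ≈ 0.18369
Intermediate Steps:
o = -30 (o = -6*5 = -30)
m(s) = 2*s/(6 + s) (m(s) = (2*s)/(6 + s) = 2*s/(6 + s))
I(A, P) = 2 - 6*P (I(A, P) = -6*P + 2 = 2 - 6*P)
(I(m(o), 184) + 7781)/(44666 - 8306) = ((2 - 6*184) + 7781)/(44666 - 8306) = ((2 - 1104) + 7781)/36360 = (-1102 + 7781)*(1/36360) = 6679*(1/36360) = 6679/36360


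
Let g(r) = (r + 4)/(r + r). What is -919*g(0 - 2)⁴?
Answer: -919/16 ≈ -57.438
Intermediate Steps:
g(r) = (4 + r)/(2*r) (g(r) = (4 + r)/((2*r)) = (4 + r)*(1/(2*r)) = (4 + r)/(2*r))
-919*g(0 - 2)⁴ = -919*(4 + (0 - 2))⁴/(16*(0 - 2)⁴) = -919*(4 - 2)⁴/256 = -919*((½)*(-½)*2)⁴ = -919*(-½)⁴ = -919*1/16 = -919/16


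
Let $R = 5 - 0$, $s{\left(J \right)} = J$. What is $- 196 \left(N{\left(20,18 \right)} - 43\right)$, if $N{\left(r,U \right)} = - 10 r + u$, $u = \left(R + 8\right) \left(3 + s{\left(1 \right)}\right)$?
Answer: $37436$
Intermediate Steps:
$R = 5$ ($R = 5 + 0 = 5$)
$u = 52$ ($u = \left(5 + 8\right) \left(3 + 1\right) = 13 \cdot 4 = 52$)
$N{\left(r,U \right)} = 52 - 10 r$ ($N{\left(r,U \right)} = - 10 r + 52 = 52 - 10 r$)
$- 196 \left(N{\left(20,18 \right)} - 43\right) = - 196 \left(\left(52 - 200\right) - 43\right) = - 196 \left(-148 - 43\right) = \left(-196\right) \left(-191\right) = 37436$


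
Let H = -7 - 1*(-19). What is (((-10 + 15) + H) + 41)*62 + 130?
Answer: 3726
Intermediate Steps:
H = 12 (H = -7 + 19 = 12)
(((-10 + 15) + H) + 41)*62 + 130 = (((-10 + 15) + 12) + 41)*62 + 130 = ((5 + 12) + 41)*62 + 130 = (17 + 41)*62 + 130 = 58*62 + 130 = 3596 + 130 = 3726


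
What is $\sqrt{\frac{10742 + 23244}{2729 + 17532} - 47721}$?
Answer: $\frac{i \sqrt{19589169451895}}{20261} \approx 218.45 i$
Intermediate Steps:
$\sqrt{\frac{10742 + 23244}{2729 + 17532} - 47721} = \sqrt{\frac{33986}{20261} - 47721} = \sqrt{- \frac{966841195}{20261}} = \frac{i \sqrt{19589169451895}}{20261}$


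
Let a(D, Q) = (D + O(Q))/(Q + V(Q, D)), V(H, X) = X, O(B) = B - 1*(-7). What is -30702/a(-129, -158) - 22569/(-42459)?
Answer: -8907620363/283060 ≈ -31469.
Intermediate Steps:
O(B) = 7 + B (O(B) = B + 7 = 7 + B)
a(D, Q) = (7 + D + Q)/(D + Q) (a(D, Q) = (D + (7 + Q))/(Q + D) = (7 + D + Q)/(D + Q))
-30702/a(-129, -158) - 22569/(-42459) = -30702*(-129 - 158)/(7 - 129 - 158) - 22569/(-42459) = -30702/(-280/(-287)) - 22569*(-1/42459) = -30702/((-1/287*(-280))) + 7523/14153 = -30702/40/41 + 7523/14153 = -30702*41/40 + 7523/14153 = -629391/20 + 7523/14153 = -8907620363/283060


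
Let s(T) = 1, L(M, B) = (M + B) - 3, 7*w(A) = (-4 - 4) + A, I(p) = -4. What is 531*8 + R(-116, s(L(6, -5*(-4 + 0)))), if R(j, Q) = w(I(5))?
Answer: 29724/7 ≈ 4246.3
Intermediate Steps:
w(A) = -8/7 + A/7 (w(A) = ((-4 - 4) + A)/7 = (-8 + A)/7 = -8/7 + A/7)
L(M, B) = -3 + B + M (L(M, B) = (B + M) - 3 = -3 + B + M)
R(j, Q) = -12/7 (R(j, Q) = -8/7 + (⅐)*(-4) = -8/7 - 4/7 = -12/7)
531*8 + R(-116, s(L(6, -5*(-4 + 0)))) = 531*8 - 12/7 = 4248 - 12/7 = 29724/7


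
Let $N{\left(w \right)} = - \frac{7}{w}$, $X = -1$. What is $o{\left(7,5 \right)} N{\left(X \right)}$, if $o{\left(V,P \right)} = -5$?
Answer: $-35$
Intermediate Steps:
$o{\left(7,5 \right)} N{\left(X \right)} = - 5 \left(- \frac{7}{-1}\right) = - 5 \left(\left(-7\right) \left(-1\right)\right) = \left(-5\right) 7 = -35$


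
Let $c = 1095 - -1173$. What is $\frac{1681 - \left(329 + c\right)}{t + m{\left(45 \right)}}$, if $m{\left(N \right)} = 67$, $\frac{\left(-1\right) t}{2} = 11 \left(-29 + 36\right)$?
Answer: $\frac{916}{87} \approx 10.529$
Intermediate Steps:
$t = -154$ ($t = - 2 \cdot 11 \left(-29 + 36\right) = - 2 \cdot 11 \cdot 7 = \left(-2\right) 77 = -154$)
$c = 2268$ ($c = 1095 + 1173 = 2268$)
$\frac{1681 - \left(329 + c\right)}{t + m{\left(45 \right)}} = \frac{1681 + \left(\left(\left(331 - 167\right) - 493\right) - 2268\right)}{-154 + 67} = \frac{1681 + \left(\left(164 - 493\right) - 2268\right)}{-87} = \left(1681 - 2597\right) \left(- \frac{1}{87}\right) = \left(-916\right) \left(- \frac{1}{87}\right) = \frac{916}{87}$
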